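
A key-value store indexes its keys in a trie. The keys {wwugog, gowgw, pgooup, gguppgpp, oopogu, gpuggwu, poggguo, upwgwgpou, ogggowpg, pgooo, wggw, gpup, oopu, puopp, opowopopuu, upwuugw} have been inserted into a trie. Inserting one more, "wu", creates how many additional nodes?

1

"w" is already a path in the trie; the remaining "u" must be added.
Each of the 1 remaining characters creates one node.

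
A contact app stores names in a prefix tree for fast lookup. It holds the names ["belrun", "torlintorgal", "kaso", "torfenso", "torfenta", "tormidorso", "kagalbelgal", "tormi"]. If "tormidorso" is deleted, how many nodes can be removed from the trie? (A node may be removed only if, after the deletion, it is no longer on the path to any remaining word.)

After clearing the end-marker at "tormidorso", prune upward until reaching a node still needed by another word.
The suffix "dorso" (5 nodes) is used only by "tormidorso"; "tormi" is itself a stored word, so pruning stops there.
Nodes removed: 5

5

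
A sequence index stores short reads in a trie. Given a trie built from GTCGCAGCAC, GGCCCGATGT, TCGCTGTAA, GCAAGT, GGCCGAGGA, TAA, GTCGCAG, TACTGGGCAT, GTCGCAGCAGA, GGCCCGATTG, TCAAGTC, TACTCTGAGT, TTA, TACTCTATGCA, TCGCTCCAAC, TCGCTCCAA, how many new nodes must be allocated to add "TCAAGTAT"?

2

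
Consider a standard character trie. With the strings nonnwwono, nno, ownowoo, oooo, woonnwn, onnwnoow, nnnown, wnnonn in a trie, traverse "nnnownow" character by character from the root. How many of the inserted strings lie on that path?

Check each prefix of "nnnownow" against the stored set — each match is an end-marker on the path.
Prefixes of the query that are stored words: "nnnown"
Count: 1

1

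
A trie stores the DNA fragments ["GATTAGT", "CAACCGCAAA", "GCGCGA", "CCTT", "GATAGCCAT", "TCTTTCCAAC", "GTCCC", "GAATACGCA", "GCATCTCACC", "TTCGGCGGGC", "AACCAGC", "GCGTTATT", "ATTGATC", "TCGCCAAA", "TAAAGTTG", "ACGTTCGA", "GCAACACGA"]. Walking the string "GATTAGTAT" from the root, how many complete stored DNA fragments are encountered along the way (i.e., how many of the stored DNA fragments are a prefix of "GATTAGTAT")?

1

Traverse "GATTAGTAT" character by character; count nodes along the way that are marked as word ends.
Prefixes of the query that are stored words: "GATTAGT"
Count: 1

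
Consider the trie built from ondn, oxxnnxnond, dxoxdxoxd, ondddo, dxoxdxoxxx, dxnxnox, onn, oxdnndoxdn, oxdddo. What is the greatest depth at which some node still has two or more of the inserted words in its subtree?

8

The deepest shared node is where two words last agree before diverging.
"dxoxdxoxd" and "dxoxdxoxxx" agree on "dxoxdxox" (8 characters) before diverging; nothing deeper is shared.
Longest shared-prefix length: 8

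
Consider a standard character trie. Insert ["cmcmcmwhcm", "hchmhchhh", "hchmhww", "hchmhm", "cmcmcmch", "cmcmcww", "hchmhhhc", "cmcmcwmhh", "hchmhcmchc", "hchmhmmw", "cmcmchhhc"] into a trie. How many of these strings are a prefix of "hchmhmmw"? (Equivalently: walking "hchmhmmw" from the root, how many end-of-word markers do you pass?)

2

Walk "hchmhmmw" from the root; an end-of-word marker is hit whenever a stored word is a prefix of "hchmhmmw".
Prefixes of the query that are stored words: "hchmhm", "hchmhmmw"
Count: 2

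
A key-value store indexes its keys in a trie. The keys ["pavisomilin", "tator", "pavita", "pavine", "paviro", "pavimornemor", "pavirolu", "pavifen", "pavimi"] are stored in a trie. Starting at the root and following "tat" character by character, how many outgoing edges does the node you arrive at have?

1

Follow the path "tat" to its node, then look at its outgoing edges.
Distinct next characters after "tat": o.
That node has 1 child edge.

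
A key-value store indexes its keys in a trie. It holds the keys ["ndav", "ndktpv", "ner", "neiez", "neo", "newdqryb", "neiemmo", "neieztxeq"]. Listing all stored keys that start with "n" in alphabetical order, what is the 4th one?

neiez

DFS of the "n" subtree visits, in order: "ndav", "ndktpv", "neiemmo", "neiez", "neieztxeq", "neo", "ner", "newdqryb"
The 4th is neiez.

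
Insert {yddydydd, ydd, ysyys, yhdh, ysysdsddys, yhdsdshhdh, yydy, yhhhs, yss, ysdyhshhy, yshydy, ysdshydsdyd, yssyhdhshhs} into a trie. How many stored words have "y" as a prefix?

13

Filter for entries beginning with "y":
Words under "y": ydd, yddydydd, yhdh, yhdsdshhdh, yhhhs, ysdshydsdyd, ysdyhshhy, yshydy, yss, yssyhdhshhs, ysysdsddys, ysyys, yydy
Count: 13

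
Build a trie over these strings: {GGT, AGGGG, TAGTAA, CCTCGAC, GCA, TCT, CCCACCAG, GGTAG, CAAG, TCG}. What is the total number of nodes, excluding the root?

Insert word by word; a character creates a node only if that edge doesn't already exist:
  "GGT" → 3 new (G, G, T)
  "AGGGG" → 5 new (A, G, G, G, G)
  "TAGTAA" → 6 new (T, A, G, T, A, A)
  "CCTCGAC" → 7 new (C, C, T, C, G, A, C)
  "GCA" → prefix "G" already present; 2 new (C, A)
  "TCT" → prefix "T" already present; 2 new (C, T)
  "CCCACCAG" → prefix "CC" already present; 6 new (C, A, C, C, A, G)
  "GGTAG" → prefix "GGT" already present; 2 new (A, G)
  "CAAG" → prefix "C" already present; 3 new (A, A, G)
  "TCG" → prefix "TC" already present; 1 new (G)
Total nodes = 3 + 5 + 6 + 7 + 2 + 2 + 6 + 2 + 3 + 1 = 37

37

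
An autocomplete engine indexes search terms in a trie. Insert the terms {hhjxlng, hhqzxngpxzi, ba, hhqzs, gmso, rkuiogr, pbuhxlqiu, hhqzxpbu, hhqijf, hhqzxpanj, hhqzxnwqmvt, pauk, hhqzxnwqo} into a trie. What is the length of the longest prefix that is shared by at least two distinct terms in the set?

Look for the deepest trie node that still has at least two words in its subtree.
e.g. "hhqzxnwqmvt" and "hhqzxnwqo" share the prefix "hhqzxnwq" of length 8; no pair shares a longer one.
Longest shared-prefix length: 8

8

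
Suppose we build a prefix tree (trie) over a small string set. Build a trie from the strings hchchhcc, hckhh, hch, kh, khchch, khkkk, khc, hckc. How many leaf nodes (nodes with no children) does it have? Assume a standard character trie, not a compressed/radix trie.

A leaf is a node with no children — equivalently, the end of a word that is not a proper prefix of any other stored word.
Those words: "hchchhcc", "hckc", "hckhh", "khchch", "khkkk"
Leaf count: 5

5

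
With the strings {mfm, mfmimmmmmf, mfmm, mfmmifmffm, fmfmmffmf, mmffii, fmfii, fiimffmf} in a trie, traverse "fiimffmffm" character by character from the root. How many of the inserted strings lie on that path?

1

Check each prefix of "fiimffmffm" against the stored set — each match is an end-marker on the path.
Prefixes of the query that are stored words: "fiimffmf"
Count: 1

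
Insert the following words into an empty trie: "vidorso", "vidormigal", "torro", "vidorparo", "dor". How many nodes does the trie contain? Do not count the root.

Trie structure (* marks end of a word):
(root)
├─ d
│  └─ o
│     └─ r *
├─ t
│  └─ o
│     └─ r
│        └─ r
│           └─ o *
└─ v
   └─ i
      └─ d
         └─ o
            └─ r
               ├─ m
               │  └─ i
               │     └─ g
               │        └─ a
               │           └─ l *
               ├─ p
               │  └─ a
               │     └─ r
               │        └─ o *
               └─ s
                  └─ o *
Counting every labelled node above: 24.

24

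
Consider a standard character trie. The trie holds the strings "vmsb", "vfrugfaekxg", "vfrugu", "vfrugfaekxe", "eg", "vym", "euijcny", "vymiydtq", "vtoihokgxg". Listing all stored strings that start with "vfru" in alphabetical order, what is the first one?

vfrugfaekxe

Words with prefix "vfru", in lexicographic order: "vfrugfaekxe", "vfrugfaekxg", "vfrugu"
Position 1: vfrugfaekxe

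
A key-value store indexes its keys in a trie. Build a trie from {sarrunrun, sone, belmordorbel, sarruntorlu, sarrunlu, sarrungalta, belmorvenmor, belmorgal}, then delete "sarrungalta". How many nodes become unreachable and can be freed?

After clearing the end-marker at "sarrungalta", prune upward until reaching a node still needed by another word.
The suffix "galta" (5 nodes) is used only by "sarrungalta"; the node for "sarrun" still has the child "r", so pruning stops there.
Nodes removed: 5

5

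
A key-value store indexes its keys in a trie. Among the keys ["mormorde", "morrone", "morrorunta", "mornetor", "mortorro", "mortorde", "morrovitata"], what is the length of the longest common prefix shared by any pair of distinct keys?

Equivalently: take the maximum, over all pairs, of their longest common prefix length.
"mortorde" and "mortorro" agree on "mortor" (6 characters) before diverging; nothing deeper is shared.
Longest shared-prefix length: 6

6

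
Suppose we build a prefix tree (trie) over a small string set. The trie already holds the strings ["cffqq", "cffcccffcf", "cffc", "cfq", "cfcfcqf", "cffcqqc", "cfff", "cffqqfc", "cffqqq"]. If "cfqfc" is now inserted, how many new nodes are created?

2

Walking "cfqfc" from the root, the first 3 characters ("cfq") follow existing edges; "f" is the first miss.
New nodes needed: |"cfqfc"| − 3 = 5 − 3 = 2.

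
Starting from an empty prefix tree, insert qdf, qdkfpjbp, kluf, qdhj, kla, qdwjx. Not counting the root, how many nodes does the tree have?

Count nodes per top-level branch (shared prefixes stored once):
  'k'-branch (kla, kluf): 5 nodes
  'q'-branch (qdf, qdhj, qdkfpjbp, qdwjx): 14 nodes
Sum: 19

19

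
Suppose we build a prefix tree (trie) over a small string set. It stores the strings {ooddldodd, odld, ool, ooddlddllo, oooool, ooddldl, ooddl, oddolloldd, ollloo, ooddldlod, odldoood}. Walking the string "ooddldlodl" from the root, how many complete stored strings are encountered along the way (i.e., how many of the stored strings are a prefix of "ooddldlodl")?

3

Check each prefix of "ooddldlodl" against the stored set — each match is an end-marker on the path.
Prefixes of the query that are stored words: "ooddl", "ooddldl", "ooddldlod"
Count: 3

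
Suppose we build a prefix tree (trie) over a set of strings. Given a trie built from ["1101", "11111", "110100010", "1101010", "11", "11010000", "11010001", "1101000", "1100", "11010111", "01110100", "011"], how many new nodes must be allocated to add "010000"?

The longest prefix of "010000" already in the trie is "01" (length 2).
New nodes needed: |"010000"| − 2 = 6 − 2 = 4.

4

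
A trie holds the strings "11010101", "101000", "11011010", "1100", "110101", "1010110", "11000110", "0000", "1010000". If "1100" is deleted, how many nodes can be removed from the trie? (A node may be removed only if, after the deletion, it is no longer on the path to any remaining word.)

0

Walk "1100" from the leaf back toward the root, removing each node that no remaining word uses.
Every node on "1100" is still needed (e.g. by "11000110"), so nothing is freed.
Nodes removed: 0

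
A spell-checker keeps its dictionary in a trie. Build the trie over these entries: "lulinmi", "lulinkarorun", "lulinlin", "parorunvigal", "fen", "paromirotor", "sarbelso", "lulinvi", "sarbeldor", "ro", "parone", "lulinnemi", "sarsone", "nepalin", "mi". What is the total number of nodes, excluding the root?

73

For each word, the new-node count is its length minus the longest prefix already in the trie:
  "lulinmi" → 7 new (l, u, l, i, n, m, i)
  "lulinkarorun" → prefix "lulin" already present; 7 new (k, a, r, o, r, u, n)
  "lulinlin" → prefix "lulin" already present; 3 new (l, i, n)
  "parorunvigal" → 12 new (p, a, r, o, r, u, n, v, i, g, a, l)
  "fen" → 3 new (f, e, n)
  "paromirotor" → prefix "paro" already present; 7 new (m, i, r, o, t, o, r)
  "sarbelso" → 8 new (s, a, r, b, e, l, s, o)
  "lulinvi" → prefix "lulin" already present; 2 new (v, i)
  "sarbeldor" → prefix "sarbel" already present; 3 new (d, o, r)
  "ro" → 2 new (r, o)
  "parone" → prefix "paro" already present; 2 new (n, e)
  "lulinnemi" → prefix "lulin" already present; 4 new (n, e, m, i)
  "sarsone" → prefix "sar" already present; 4 new (s, o, n, e)
  "nepalin" → 7 new (n, e, p, a, l, i, n)
  "mi" → 2 new (m, i)
Total nodes = 7 + 7 + 3 + 12 + 3 + 7 + 8 + 2 + 3 + 2 + 2 + 4 + 4 + 7 + 2 = 73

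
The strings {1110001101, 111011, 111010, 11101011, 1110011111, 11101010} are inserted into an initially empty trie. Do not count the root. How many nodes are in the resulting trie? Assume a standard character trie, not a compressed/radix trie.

Trie structure (* marks end of a word):
(root)
└─ 1
   └─ 1
      └─ 1
         └─ 0
            ├─ 0
            │  ├─ 0
            │  │  └─ 1
            │  │     └─ 1
            │  │        └─ 0
            │  │           └─ 1 *
            │  └─ 1
            │     └─ 1
            │        └─ 1
            │           └─ 1
            │              └─ 1 *
            └─ 1
               ├─ 0 *
               │  └─ 1
               │     ├─ 0 *
               │     └─ 1 *
               └─ 1 *
Counting every labelled node above: 21.

21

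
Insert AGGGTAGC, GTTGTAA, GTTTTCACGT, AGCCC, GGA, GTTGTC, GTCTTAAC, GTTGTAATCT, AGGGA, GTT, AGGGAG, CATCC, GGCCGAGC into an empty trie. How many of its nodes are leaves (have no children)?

10

Leaves are exactly the stored words that no other stored word extends.
Those words: "AGCCC", "AGGGAG", "AGGGTAGC", "CATCC", "GGA", "GGCCGAGC", "GTCTTAAC", "GTTGTAATCT", "GTTGTC", "GTTTTCACGT"
Leaf count: 10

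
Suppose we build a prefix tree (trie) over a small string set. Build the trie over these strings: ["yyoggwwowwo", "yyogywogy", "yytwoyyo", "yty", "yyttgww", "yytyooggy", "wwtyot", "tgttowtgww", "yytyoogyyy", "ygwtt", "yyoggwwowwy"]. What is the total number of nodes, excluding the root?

58

Insert word by word; a character creates a node only if that edge doesn't already exist:
  "yyoggwwowwo" → 11 new (y, y, o, g, g, w, w, o, w, w, o)
  "yyogywogy" → prefix "yyog" already present; 5 new (y, w, o, g, y)
  "yytwoyyo" → prefix "yy" already present; 6 new (t, w, o, y, y, o)
  "yty" → prefix "y" already present; 2 new (t, y)
  "yyttgww" → prefix "yyt" already present; 4 new (t, g, w, w)
  "yytyooggy" → prefix "yyt" already present; 6 new (y, o, o, g, g, y)
  "wwtyot" → 6 new (w, w, t, y, o, t)
  "tgttowtgww" → 10 new (t, g, t, t, o, w, t, g, w, w)
  "yytyoogyyy" → prefix "yytyoog" already present; 3 new (y, y, y)
  "ygwtt" → prefix "y" already present; 4 new (g, w, t, t)
  "yyoggwwowwy" → prefix "yyoggwwoww" already present; 1 new (y)
Total nodes = 11 + 5 + 6 + 2 + 4 + 6 + 6 + 10 + 3 + 4 + 1 = 58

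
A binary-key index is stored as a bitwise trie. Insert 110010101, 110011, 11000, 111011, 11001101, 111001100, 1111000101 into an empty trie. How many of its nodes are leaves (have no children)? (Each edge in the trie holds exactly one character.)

Leaves are exactly the stored words that no other stored word extends.
Those words: "11000", "110010101", "11001101", "111001100", "111011", "1111000101"
Leaf count: 6

6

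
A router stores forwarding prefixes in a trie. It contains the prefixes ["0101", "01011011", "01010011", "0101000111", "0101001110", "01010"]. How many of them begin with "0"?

Walk to "0"; the words in its subtree are exactly those with that prefix.
Words under "0": 0101, 01010, 0101000111, 01010011, 0101001110, 01011011
Count: 6

6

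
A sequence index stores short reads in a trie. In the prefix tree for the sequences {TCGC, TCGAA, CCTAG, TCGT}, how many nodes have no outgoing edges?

4

Leaves are exactly the stored words that no other stored word extends.
Those words: "CCTAG", "TCGAA", "TCGC", "TCGT"
Leaf count: 4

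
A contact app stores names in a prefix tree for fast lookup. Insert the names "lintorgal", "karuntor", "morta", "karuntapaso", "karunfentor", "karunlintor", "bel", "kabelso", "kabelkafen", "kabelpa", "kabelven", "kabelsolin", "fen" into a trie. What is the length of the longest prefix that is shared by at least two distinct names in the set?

7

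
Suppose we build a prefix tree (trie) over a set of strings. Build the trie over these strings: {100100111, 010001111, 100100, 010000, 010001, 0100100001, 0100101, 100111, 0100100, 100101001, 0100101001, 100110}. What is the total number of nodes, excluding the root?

Count nodes per top-level branch (shared prefixes stored once):
  '0'-branch (010000, 010001, 010001111, 0100100, 0100100001, 0100101, 0100101001): 20 nodes
  '1'-branch (100100, 100100111, 100101001, 100110, 100111): 16 nodes
Sum: 36

36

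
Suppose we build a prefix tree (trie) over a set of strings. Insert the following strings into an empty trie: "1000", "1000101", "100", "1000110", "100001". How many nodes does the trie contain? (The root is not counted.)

Count nodes per top-level branch (shared prefixes stored once):
  '1'-branch (100, 1000, 100001, 1000101, 1000110): 11 nodes
Sum: 11

11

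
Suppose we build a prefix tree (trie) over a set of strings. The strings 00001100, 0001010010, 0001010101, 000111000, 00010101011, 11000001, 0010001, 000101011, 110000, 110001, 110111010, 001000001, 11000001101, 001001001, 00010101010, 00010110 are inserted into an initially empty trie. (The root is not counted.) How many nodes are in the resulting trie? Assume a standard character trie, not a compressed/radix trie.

Trace insertions, counting only characters that open a new branch:
  "00001100" → 8 new (0, 0, 0, 0, 1, 1, 0, 0)
  "0001010010" → prefix "000" already present; 7 new (1, 0, 1, 0, 0, 1, 0)
  "0001010101" → prefix "0001010" already present; 3 new (1, 0, 1)
  "000111000" → prefix "0001" already present; 5 new (1, 1, 0, 0, 0)
  "00010101011" → prefix "0001010101" already present; 1 new (1)
  "11000001" → 8 new (1, 1, 0, 0, 0, 0, 0, 1)
  "0010001" → prefix "00" already present; 5 new (1, 0, 0, 0, 1)
  "000101011" → prefix "00010101" already present; 1 new (1)
  "110000" → prefix "110000" already present; 0 new (none)
  "110001" → prefix "11000" already present; 1 new (1)
  "110111010" → prefix "110" already present; 6 new (1, 1, 1, 0, 1, 0)
  "001000001" → prefix "001000" already present; 3 new (0, 0, 1)
  "11000001101" → prefix "11000001" already present; 3 new (1, 0, 1)
  "001001001" → prefix "00100" already present; 4 new (1, 0, 0, 1)
  "00010101010" → prefix "0001010101" already present; 1 new (0)
  "00010110" → prefix "000101" already present; 2 new (1, 0)
Total nodes = 8 + 7 + 3 + 5 + 1 + 8 + 5 + 1 + 0 + 1 + 6 + 3 + 3 + 4 + 1 + 2 = 58

58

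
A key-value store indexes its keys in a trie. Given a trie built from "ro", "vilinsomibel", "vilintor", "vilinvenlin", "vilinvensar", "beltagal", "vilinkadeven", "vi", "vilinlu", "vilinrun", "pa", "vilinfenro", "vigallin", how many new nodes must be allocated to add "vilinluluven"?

Walking "vilinluluven" from the root, the first 7 characters ("vilinlu") follow existing edges; "l" is the first miss.
Each of the 5 remaining characters creates one node.

5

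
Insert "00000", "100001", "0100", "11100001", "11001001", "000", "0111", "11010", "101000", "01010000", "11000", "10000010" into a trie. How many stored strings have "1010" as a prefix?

1

Filter for entries beginning with "1010":
Words under "1010": 101000
Count: 1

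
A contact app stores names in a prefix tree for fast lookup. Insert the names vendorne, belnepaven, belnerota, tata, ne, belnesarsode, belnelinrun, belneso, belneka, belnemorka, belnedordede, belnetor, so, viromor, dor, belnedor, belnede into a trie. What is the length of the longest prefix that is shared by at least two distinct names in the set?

The deepest shared node is where two words last agree before diverging.
e.g. "belnedor" and "belnedordede" share the prefix "belnedor" of length 8; no pair shares a longer one.
Longest shared-prefix length: 8

8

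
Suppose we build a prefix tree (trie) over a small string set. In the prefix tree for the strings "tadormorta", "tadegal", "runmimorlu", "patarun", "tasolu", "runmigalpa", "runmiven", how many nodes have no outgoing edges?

A leaf is a node with no children — equivalently, the end of a word that is not a proper prefix of any other stored word.
Those words: "patarun", "runmigalpa", "runmimorlu", "runmiven", "tadegal", "tadormorta", "tasolu"
Leaf count: 7

7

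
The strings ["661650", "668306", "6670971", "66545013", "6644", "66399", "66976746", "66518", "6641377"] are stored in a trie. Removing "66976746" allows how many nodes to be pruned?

Walk "66976746" from the leaf back toward the root, removing each node that no remaining word uses.
The suffix "976746" (6 nodes) is used only by "66976746"; the node for "66" still has the child "1", so pruning stops there.
Nodes removed: 6

6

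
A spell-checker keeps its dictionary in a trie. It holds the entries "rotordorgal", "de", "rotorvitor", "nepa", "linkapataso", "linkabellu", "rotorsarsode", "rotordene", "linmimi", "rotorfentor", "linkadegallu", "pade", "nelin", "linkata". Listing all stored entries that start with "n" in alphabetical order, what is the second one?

nepa

DFS of the "n" subtree visits, in order: "nelin", "nepa"
The 2nd is nepa.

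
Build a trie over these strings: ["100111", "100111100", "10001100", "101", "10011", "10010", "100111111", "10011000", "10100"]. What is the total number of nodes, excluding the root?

Trace insertions, counting only characters that open a new branch:
  "100111" → 6 new (1, 0, 0, 1, 1, 1)
  "100111100" → prefix "100111" already present; 3 new (1, 0, 0)
  "10001100" → prefix "100" already present; 5 new (0, 1, 1, 0, 0)
  "101" → prefix "10" already present; 1 new (1)
  "10011" → prefix "10011" already present; 0 new (none)
  "10010" → prefix "1001" already present; 1 new (0)
  "100111111" → prefix "1001111" already present; 2 new (1, 1)
  "10011000" → prefix "10011" already present; 3 new (0, 0, 0)
  "10100" → prefix "101" already present; 2 new (0, 0)
Total nodes = 6 + 3 + 5 + 1 + 0 + 1 + 2 + 3 + 2 = 23

23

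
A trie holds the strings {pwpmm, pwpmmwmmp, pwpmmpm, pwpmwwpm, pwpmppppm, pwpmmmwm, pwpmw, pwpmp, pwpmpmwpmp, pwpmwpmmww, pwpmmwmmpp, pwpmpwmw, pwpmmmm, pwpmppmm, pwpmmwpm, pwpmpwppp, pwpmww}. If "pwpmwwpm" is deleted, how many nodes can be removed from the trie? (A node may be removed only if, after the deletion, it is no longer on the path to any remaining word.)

2

After clearing the end-marker at "pwpmwwpm", prune upward until reaching a node still needed by another word.
The suffix "pm" (2 nodes) is used only by "pwpmwwpm"; "pwpmww" is itself a stored word, so pruning stops there.
Nodes removed: 2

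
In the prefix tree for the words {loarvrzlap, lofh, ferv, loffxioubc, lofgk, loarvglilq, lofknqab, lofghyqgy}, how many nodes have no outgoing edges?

8

Leaves are exactly the stored words that no other stored word extends.
Those words: "ferv", "loarvglilq", "loarvrzlap", "loffxioubc", "lofghyqgy", "lofgk", "lofh", "lofknqab"
Leaf count: 8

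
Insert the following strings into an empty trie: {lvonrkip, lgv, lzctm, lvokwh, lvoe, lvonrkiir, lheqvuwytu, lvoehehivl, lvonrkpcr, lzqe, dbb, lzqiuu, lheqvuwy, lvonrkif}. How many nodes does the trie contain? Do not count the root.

For each word, the new-node count is its length minus the longest prefix already in the trie:
  "lvonrkip" → 8 new (l, v, o, n, r, k, i, p)
  "lgv" → prefix "l" already present; 2 new (g, v)
  "lzctm" → prefix "l" already present; 4 new (z, c, t, m)
  "lvokwh" → prefix "lvo" already present; 3 new (k, w, h)
  "lvoe" → prefix "lvo" already present; 1 new (e)
  "lvonrkiir" → prefix "lvonrki" already present; 2 new (i, r)
  "lheqvuwytu" → prefix "l" already present; 9 new (h, e, q, v, u, w, y, t, u)
  "lvoehehivl" → prefix "lvoe" already present; 6 new (h, e, h, i, v, l)
  "lvonrkpcr" → prefix "lvonrk" already present; 3 new (p, c, r)
  "lzqe" → prefix "lz" already present; 2 new (q, e)
  "dbb" → 3 new (d, b, b)
  "lzqiuu" → prefix "lzq" already present; 3 new (i, u, u)
  "lheqvuwy" → prefix "lheqvuwy" already present; 0 new (none)
  "lvonrkif" → prefix "lvonrki" already present; 1 new (f)
Total nodes = 8 + 2 + 4 + 3 + 1 + 2 + 9 + 6 + 3 + 2 + 3 + 3 + 0 + 1 = 47

47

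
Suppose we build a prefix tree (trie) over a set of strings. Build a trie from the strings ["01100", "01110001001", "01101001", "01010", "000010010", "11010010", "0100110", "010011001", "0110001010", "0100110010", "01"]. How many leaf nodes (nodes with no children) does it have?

Leaves are exactly the stored words that no other stored word extends.
Those words: "000010010", "0100110010", "01010", "0110001010", "01101001", "01110001001", "11010010"
Leaf count: 7

7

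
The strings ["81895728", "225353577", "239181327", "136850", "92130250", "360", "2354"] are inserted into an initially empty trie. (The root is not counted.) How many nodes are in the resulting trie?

For each word, the new-node count is its length minus the longest prefix already in the trie:
  "81895728" → 8 new (8, 1, 8, 9, 5, 7, 2, 8)
  "225353577" → 9 new (2, 2, 5, 3, 5, 3, 5, 7, 7)
  "239181327" → prefix "2" already present; 8 new (3, 9, 1, 8, 1, 3, 2, 7)
  "136850" → 6 new (1, 3, 6, 8, 5, 0)
  "92130250" → 8 new (9, 2, 1, 3, 0, 2, 5, 0)
  "360" → 3 new (3, 6, 0)
  "2354" → prefix "23" already present; 2 new (5, 4)
Total nodes = 8 + 9 + 8 + 6 + 8 + 3 + 2 = 44

44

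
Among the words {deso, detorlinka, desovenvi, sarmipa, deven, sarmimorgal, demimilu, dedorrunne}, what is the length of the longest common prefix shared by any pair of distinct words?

5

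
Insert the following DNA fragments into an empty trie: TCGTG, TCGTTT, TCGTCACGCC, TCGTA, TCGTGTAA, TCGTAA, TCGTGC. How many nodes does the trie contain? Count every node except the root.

Count nodes per top-level branch (shared prefixes stored once):
  'T'-branch (TCGTA, TCGTAA, TCGTCACGCC, TCGTG, TCGTGC, TCGTGTAA, TCGTTT): 19 nodes
Sum: 19

19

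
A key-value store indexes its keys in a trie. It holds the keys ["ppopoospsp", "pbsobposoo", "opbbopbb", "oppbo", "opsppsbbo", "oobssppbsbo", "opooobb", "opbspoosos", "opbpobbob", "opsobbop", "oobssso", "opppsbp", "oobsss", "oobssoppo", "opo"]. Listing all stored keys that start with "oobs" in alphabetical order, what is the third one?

oobsss

Words with prefix "oobs", in lexicographic order: "oobssoppo", "oobssppbsbo", "oobsss", "oobssso"
The 3rd is oobsss.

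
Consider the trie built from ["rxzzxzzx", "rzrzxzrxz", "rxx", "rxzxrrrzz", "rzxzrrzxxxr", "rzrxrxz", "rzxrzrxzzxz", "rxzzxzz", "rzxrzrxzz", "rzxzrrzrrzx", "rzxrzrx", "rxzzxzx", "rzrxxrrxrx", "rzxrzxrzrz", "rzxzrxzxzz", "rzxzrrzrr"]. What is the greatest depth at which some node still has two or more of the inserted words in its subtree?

9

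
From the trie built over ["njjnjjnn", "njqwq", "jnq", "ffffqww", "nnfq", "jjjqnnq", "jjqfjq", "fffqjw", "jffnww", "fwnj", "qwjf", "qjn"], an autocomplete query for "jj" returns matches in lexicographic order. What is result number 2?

Filter for "jj…" and sort: "jjjqnnq", "jjqfjq"
The 2nd is jjqfjq.

jjqfjq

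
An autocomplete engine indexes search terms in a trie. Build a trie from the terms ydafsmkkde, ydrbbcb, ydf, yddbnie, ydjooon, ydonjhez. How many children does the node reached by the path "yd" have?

6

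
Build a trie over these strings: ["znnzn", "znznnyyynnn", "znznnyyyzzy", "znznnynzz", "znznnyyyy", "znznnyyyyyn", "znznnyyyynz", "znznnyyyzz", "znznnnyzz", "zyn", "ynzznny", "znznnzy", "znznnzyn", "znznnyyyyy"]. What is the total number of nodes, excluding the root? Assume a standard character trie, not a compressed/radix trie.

Insert word by word; a character creates a node only if that edge doesn't already exist:
  "znnzn" → 5 new (z, n, n, z, n)
  "znznnyyynnn" → prefix "zn" already present; 9 new (z, n, n, y, y, y, n, n, n)
  "znznnyyyzzy" → prefix "znznnyyy" already present; 3 new (z, z, y)
  "znznnynzz" → prefix "znznny" already present; 3 new (n, z, z)
  "znznnyyyy" → prefix "znznnyyy" already present; 1 new (y)
  "znznnyyyyyn" → prefix "znznnyyyy" already present; 2 new (y, n)
  "znznnyyyynz" → prefix "znznnyyyy" already present; 2 new (n, z)
  "znznnyyyzz" → prefix "znznnyyyzz" already present; 0 new (none)
  "znznnnyzz" → prefix "znznn" already present; 4 new (n, y, z, z)
  "zyn" → prefix "z" already present; 2 new (y, n)
  "ynzznny" → 7 new (y, n, z, z, n, n, y)
  "znznnzy" → prefix "znznn" already present; 2 new (z, y)
  "znznnzyn" → prefix "znznnzy" already present; 1 new (n)
  "znznnyyyyy" → prefix "znznnyyyyy" already present; 0 new (none)
Total nodes = 5 + 9 + 3 + 3 + 1 + 2 + 2 + 0 + 4 + 2 + 7 + 2 + 1 + 0 = 41

41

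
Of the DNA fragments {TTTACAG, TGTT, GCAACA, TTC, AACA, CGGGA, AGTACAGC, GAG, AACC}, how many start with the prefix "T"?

3

Filter for entries beginning with "T":
Words under "T": TGTT, TTC, TTTACAG
Count: 3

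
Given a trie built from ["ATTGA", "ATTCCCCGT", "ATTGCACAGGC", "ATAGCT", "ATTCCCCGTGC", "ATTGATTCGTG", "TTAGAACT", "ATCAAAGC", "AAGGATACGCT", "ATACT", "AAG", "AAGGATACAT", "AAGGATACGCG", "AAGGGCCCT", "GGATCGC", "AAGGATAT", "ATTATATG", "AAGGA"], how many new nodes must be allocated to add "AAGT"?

1

Walking "AAGT" from the root, the first 3 characters ("AAG") follow existing edges; "T" is the first miss.
Each of the 1 remaining characters creates one node.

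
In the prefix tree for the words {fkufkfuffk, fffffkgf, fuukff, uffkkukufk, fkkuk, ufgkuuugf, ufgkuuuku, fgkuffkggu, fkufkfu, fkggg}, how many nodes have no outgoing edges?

Leaves are exactly the stored words that no other stored word extends.
Those words: "fffffkgf", "fgkuffkggu", "fkggg", "fkkuk", "fkufkfuffk", "fuukff", "uffkkukufk", "ufgkuuugf", "ufgkuuuku"
Leaf count: 9

9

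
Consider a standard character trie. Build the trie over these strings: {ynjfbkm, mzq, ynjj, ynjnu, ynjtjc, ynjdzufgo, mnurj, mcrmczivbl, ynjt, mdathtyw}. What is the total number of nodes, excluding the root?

42

Trace insertions, counting only characters that open a new branch:
  "ynjfbkm" → 7 new (y, n, j, f, b, k, m)
  "mzq" → 3 new (m, z, q)
  "ynjj" → prefix "ynj" already present; 1 new (j)
  "ynjnu" → prefix "ynj" already present; 2 new (n, u)
  "ynjtjc" → prefix "ynj" already present; 3 new (t, j, c)
  "ynjdzufgo" → prefix "ynj" already present; 6 new (d, z, u, f, g, o)
  "mnurj" → prefix "m" already present; 4 new (n, u, r, j)
  "mcrmczivbl" → prefix "m" already present; 9 new (c, r, m, c, z, i, v, b, l)
  "ynjt" → prefix "ynjt" already present; 0 new (none)
  "mdathtyw" → prefix "m" already present; 7 new (d, a, t, h, t, y, w)
Total nodes = 7 + 3 + 1 + 2 + 3 + 6 + 4 + 9 + 0 + 7 = 42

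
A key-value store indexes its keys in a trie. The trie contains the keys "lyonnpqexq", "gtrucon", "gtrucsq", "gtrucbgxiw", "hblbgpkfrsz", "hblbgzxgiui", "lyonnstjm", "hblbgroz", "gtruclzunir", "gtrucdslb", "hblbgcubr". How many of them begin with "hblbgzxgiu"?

Filter for entries beginning with "hblbgzxgiu":
Matches: "hblbgzxgiui"
Count: 1

1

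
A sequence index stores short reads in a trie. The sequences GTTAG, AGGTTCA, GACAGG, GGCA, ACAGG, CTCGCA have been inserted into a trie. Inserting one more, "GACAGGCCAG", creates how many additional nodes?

4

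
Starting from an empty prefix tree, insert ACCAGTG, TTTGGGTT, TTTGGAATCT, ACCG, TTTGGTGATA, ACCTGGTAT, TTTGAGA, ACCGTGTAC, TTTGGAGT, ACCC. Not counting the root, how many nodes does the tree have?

43

For each word, the new-node count is its length minus the longest prefix already in the trie:
  "ACCAGTG" → 7 new (A, C, C, A, G, T, G)
  "TTTGGGTT" → 8 new (T, T, T, G, G, G, T, T)
  "TTTGGAATCT" → prefix "TTTGG" already present; 5 new (A, A, T, C, T)
  "ACCG" → prefix "ACC" already present; 1 new (G)
  "TTTGGTGATA" → prefix "TTTGG" already present; 5 new (T, G, A, T, A)
  "ACCTGGTAT" → prefix "ACC" already present; 6 new (T, G, G, T, A, T)
  "TTTGAGA" → prefix "TTTG" already present; 3 new (A, G, A)
  "ACCGTGTAC" → prefix "ACCG" already present; 5 new (T, G, T, A, C)
  "TTTGGAGT" → prefix "TTTGGA" already present; 2 new (G, T)
  "ACCC" → prefix "ACC" already present; 1 new (C)
Total nodes = 7 + 8 + 5 + 1 + 5 + 6 + 3 + 5 + 2 + 1 = 43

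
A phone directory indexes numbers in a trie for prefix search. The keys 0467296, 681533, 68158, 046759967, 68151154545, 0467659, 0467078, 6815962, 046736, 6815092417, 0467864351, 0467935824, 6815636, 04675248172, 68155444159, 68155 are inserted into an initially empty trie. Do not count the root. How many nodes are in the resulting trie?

Insert word by word; a character creates a node only if that edge doesn't already exist:
  "0467296" → 7 new (0, 4, 6, 7, 2, 9, 6)
  "681533" → 6 new (6, 8, 1, 5, 3, 3)
  "68158" → prefix "6815" already present; 1 new (8)
  "046759967" → prefix "0467" already present; 5 new (5, 9, 9, 6, 7)
  "68151154545" → prefix "6815" already present; 7 new (1, 1, 5, 4, 5, 4, 5)
  "0467659" → prefix "0467" already present; 3 new (6, 5, 9)
  "0467078" → prefix "0467" already present; 3 new (0, 7, 8)
  "6815962" → prefix "6815" already present; 3 new (9, 6, 2)
  "046736" → prefix "0467" already present; 2 new (3, 6)
  "6815092417" → prefix "6815" already present; 6 new (0, 9, 2, 4, 1, 7)
  "0467864351" → prefix "0467" already present; 6 new (8, 6, 4, 3, 5, 1)
  "0467935824" → prefix "0467" already present; 6 new (9, 3, 5, 8, 2, 4)
  "6815636" → prefix "6815" already present; 3 new (6, 3, 6)
  "04675248172" → prefix "04675" already present; 6 new (2, 4, 8, 1, 7, 2)
  "68155444159" → prefix "6815" already present; 7 new (5, 4, 4, 4, 1, 5, 9)
  "68155" → prefix "68155" already present; 0 new (none)
Total nodes = 7 + 6 + 1 + 5 + 7 + 3 + 3 + 3 + 2 + 6 + 6 + 6 + 3 + 6 + 7 + 0 = 71

71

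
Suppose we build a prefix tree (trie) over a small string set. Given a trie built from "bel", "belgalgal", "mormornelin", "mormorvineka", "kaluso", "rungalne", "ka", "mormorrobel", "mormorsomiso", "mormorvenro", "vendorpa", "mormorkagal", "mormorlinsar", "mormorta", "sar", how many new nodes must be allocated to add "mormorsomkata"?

"mormorsom" is already a path in the trie; the remaining "kata" must be added.
So 13 − 9 = 4 new nodes.

4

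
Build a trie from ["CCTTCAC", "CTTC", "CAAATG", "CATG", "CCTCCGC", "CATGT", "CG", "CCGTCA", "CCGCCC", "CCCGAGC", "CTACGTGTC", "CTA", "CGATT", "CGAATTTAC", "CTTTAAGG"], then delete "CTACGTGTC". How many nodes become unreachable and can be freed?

6

Walk "CTACGTGTC" from the leaf back toward the root, removing each node that no remaining word uses.
The suffix "CGTGTC" (6 nodes) is used only by "CTACGTGTC"; "CTA" is itself a stored word, so pruning stops there.
Nodes removed: 6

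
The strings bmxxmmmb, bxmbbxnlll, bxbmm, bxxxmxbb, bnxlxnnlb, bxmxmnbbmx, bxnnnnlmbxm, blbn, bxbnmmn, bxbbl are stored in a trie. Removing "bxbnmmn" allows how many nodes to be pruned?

After clearing the end-marker at "bxbnmmn", prune upward until reaching a node still needed by another word.
The suffix "nmmn" (4 nodes) is used only by "bxbnmmn"; the node for "bxb" still has the child "m", so pruning stops there.
Nodes removed: 4

4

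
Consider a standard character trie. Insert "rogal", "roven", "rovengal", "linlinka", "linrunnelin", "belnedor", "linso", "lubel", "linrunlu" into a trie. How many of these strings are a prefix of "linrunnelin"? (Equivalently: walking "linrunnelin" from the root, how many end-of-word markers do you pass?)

Walk "linrunnelin" from the root; an end-of-word marker is hit whenever a stored word is a prefix of "linrunnelin".
Prefixes of the query that are stored words: "linrunnelin"
Count: 1

1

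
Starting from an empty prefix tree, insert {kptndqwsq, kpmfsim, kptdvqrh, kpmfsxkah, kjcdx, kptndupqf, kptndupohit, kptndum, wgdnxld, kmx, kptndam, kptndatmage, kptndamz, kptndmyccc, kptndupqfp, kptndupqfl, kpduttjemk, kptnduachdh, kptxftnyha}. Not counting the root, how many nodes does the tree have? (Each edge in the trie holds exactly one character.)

For each word, the new-node count is its length minus the longest prefix already in the trie:
  "kptndqwsq" → 9 new (k, p, t, n, d, q, w, s, q)
  "kpmfsim" → prefix "kp" already present; 5 new (m, f, s, i, m)
  "kptdvqrh" → prefix "kpt" already present; 5 new (d, v, q, r, h)
  "kpmfsxkah" → prefix "kpmfs" already present; 4 new (x, k, a, h)
  "kjcdx" → prefix "k" already present; 4 new (j, c, d, x)
  "kptndupqf" → prefix "kptnd" already present; 4 new (u, p, q, f)
  "kptndupohit" → prefix "kptndup" already present; 4 new (o, h, i, t)
  "kptndum" → prefix "kptndu" already present; 1 new (m)
  "wgdnxld" → 7 new (w, g, d, n, x, l, d)
  "kmx" → prefix "k" already present; 2 new (m, x)
  "kptndam" → prefix "kptnd" already present; 2 new (a, m)
  "kptndatmage" → prefix "kptnda" already present; 5 new (t, m, a, g, e)
  "kptndamz" → prefix "kptndam" already present; 1 new (z)
  "kptndmyccc" → prefix "kptnd" already present; 5 new (m, y, c, c, c)
  "kptndupqfp" → prefix "kptndupqf" already present; 1 new (p)
  "kptndupqfl" → prefix "kptndupqf" already present; 1 new (l)
  "kpduttjemk" → prefix "kp" already present; 8 new (d, u, t, t, j, e, m, k)
  "kptnduachdh" → prefix "kptndu" already present; 5 new (a, c, h, d, h)
  "kptxftnyha" → prefix "kpt" already present; 7 new (x, f, t, n, y, h, a)
Total nodes = 9 + 5 + 5 + 4 + 4 + 4 + 4 + 1 + 7 + 2 + 2 + 5 + 1 + 5 + 1 + 1 + 8 + 5 + 7 = 80

80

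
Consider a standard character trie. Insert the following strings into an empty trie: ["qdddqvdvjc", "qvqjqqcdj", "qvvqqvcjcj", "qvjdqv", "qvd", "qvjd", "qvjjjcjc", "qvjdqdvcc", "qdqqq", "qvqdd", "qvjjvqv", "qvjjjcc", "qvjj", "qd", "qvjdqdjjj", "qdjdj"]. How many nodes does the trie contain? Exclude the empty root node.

55

Count nodes per top-level branch (shared prefixes stored once):
  'q'-branch (qd, qdddqvdvjc, qdjdj, qdqqq, qvd, qvjd, qvjdqdjjj, qvjdqdvcc, qvjdqv, qvjj, qvjjjcc, qvjjjcjc, qvjjvqv, qvqdd, qvqjqqcdj, qvvqqvcjcj): 55 nodes
Sum: 55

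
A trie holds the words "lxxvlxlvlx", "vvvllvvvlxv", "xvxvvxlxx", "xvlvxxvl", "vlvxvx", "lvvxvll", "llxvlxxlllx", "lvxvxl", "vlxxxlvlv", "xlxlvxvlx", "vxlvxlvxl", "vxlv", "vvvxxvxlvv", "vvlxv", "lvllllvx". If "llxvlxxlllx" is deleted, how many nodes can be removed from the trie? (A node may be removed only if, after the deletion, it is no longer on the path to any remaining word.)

10

After clearing the end-marker at "llxvlxxlllx", prune upward until reaching a node still needed by another word.
The suffix "lxvlxxlllx" (10 nodes) is used only by "llxvlxxlllx"; the node for "l" still has the child "x", so pruning stops there.
Nodes removed: 10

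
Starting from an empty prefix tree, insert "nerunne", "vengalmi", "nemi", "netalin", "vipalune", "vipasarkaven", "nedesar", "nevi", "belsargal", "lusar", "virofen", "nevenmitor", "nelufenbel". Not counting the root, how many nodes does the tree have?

Insert word by word; a character creates a node only if that edge doesn't already exist:
  "nerunne" → 7 new (n, e, r, u, n, n, e)
  "vengalmi" → 8 new (v, e, n, g, a, l, m, i)
  "nemi" → prefix "ne" already present; 2 new (m, i)
  "netalin" → prefix "ne" already present; 5 new (t, a, l, i, n)
  "vipalune" → prefix "v" already present; 7 new (i, p, a, l, u, n, e)
  "vipasarkaven" → prefix "vipa" already present; 8 new (s, a, r, k, a, v, e, n)
  "nedesar" → prefix "ne" already present; 5 new (d, e, s, a, r)
  "nevi" → prefix "ne" already present; 2 new (v, i)
  "belsargal" → 9 new (b, e, l, s, a, r, g, a, l)
  "lusar" → 5 new (l, u, s, a, r)
  "virofen" → prefix "vi" already present; 5 new (r, o, f, e, n)
  "nevenmitor" → prefix "nev" already present; 7 new (e, n, m, i, t, o, r)
  "nelufenbel" → prefix "ne" already present; 8 new (l, u, f, e, n, b, e, l)
Total nodes = 7 + 8 + 2 + 5 + 7 + 8 + 5 + 2 + 9 + 5 + 5 + 7 + 8 = 78

78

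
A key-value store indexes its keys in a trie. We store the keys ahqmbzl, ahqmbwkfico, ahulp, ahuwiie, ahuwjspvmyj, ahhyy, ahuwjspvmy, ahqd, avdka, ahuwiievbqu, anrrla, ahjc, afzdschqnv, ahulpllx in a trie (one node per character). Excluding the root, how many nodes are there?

58

Trace insertions, counting only characters that open a new branch:
  "ahqmbzl" → 7 new (a, h, q, m, b, z, l)
  "ahqmbwkfico" → prefix "ahqmb" already present; 6 new (w, k, f, i, c, o)
  "ahulp" → prefix "ah" already present; 3 new (u, l, p)
  "ahuwiie" → prefix "ahu" already present; 4 new (w, i, i, e)
  "ahuwjspvmyj" → prefix "ahuw" already present; 7 new (j, s, p, v, m, y, j)
  "ahhyy" → prefix "ah" already present; 3 new (h, y, y)
  "ahuwjspvmy" → prefix "ahuwjspvmy" already present; 0 new (none)
  "ahqd" → prefix "ahq" already present; 1 new (d)
  "avdka" → prefix "a" already present; 4 new (v, d, k, a)
  "ahuwiievbqu" → prefix "ahuwiie" already present; 4 new (v, b, q, u)
  "anrrla" → prefix "a" already present; 5 new (n, r, r, l, a)
  "ahjc" → prefix "ah" already present; 2 new (j, c)
  "afzdschqnv" → prefix "a" already present; 9 new (f, z, d, s, c, h, q, n, v)
  "ahulpllx" → prefix "ahulp" already present; 3 new (l, l, x)
Total nodes = 7 + 6 + 3 + 4 + 7 + 3 + 0 + 1 + 4 + 4 + 5 + 2 + 9 + 3 = 58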